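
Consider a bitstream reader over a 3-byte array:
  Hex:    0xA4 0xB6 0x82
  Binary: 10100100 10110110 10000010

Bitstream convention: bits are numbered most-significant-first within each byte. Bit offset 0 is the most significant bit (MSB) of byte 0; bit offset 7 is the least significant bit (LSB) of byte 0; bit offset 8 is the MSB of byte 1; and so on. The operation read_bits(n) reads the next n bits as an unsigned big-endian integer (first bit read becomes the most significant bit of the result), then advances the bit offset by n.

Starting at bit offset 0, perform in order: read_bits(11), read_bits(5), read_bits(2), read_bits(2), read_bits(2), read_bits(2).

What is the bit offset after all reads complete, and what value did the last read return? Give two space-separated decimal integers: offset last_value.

Read 1: bits[0:11] width=11 -> value=1317 (bin 10100100101); offset now 11 = byte 1 bit 3; 13 bits remain
Read 2: bits[11:16] width=5 -> value=22 (bin 10110); offset now 16 = byte 2 bit 0; 8 bits remain
Read 3: bits[16:18] width=2 -> value=2 (bin 10); offset now 18 = byte 2 bit 2; 6 bits remain
Read 4: bits[18:20] width=2 -> value=0 (bin 00); offset now 20 = byte 2 bit 4; 4 bits remain
Read 5: bits[20:22] width=2 -> value=0 (bin 00); offset now 22 = byte 2 bit 6; 2 bits remain
Read 6: bits[22:24] width=2 -> value=2 (bin 10); offset now 24 = byte 3 bit 0; 0 bits remain

Answer: 24 2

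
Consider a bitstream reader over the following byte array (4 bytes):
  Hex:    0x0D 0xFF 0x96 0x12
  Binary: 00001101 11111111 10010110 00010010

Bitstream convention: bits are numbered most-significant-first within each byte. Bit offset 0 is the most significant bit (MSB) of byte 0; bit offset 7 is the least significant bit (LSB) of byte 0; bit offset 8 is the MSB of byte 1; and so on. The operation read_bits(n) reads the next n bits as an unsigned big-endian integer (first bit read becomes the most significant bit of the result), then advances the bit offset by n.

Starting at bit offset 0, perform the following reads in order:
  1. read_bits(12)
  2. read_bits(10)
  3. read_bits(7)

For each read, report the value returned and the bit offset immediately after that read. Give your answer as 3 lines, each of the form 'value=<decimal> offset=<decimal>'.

Read 1: bits[0:12] width=12 -> value=223 (bin 000011011111); offset now 12 = byte 1 bit 4; 20 bits remain
Read 2: bits[12:22] width=10 -> value=997 (bin 1111100101); offset now 22 = byte 2 bit 6; 10 bits remain
Read 3: bits[22:29] width=7 -> value=66 (bin 1000010); offset now 29 = byte 3 bit 5; 3 bits remain

Answer: value=223 offset=12
value=997 offset=22
value=66 offset=29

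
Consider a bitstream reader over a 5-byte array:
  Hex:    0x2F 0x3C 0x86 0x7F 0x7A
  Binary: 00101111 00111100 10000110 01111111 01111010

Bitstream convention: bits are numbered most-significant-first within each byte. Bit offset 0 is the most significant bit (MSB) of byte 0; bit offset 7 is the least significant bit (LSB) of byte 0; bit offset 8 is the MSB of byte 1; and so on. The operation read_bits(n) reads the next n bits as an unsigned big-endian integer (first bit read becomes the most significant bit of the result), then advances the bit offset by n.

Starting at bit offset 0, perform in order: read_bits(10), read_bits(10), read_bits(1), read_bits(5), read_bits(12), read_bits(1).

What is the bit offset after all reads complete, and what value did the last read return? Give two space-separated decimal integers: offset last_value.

Read 1: bits[0:10] width=10 -> value=188 (bin 0010111100); offset now 10 = byte 1 bit 2; 30 bits remain
Read 2: bits[10:20] width=10 -> value=968 (bin 1111001000); offset now 20 = byte 2 bit 4; 20 bits remain
Read 3: bits[20:21] width=1 -> value=0 (bin 0); offset now 21 = byte 2 bit 5; 19 bits remain
Read 4: bits[21:26] width=5 -> value=25 (bin 11001); offset now 26 = byte 3 bit 2; 14 bits remain
Read 5: bits[26:38] width=12 -> value=4062 (bin 111111011110); offset now 38 = byte 4 bit 6; 2 bits remain
Read 6: bits[38:39] width=1 -> value=1 (bin 1); offset now 39 = byte 4 bit 7; 1 bits remain

Answer: 39 1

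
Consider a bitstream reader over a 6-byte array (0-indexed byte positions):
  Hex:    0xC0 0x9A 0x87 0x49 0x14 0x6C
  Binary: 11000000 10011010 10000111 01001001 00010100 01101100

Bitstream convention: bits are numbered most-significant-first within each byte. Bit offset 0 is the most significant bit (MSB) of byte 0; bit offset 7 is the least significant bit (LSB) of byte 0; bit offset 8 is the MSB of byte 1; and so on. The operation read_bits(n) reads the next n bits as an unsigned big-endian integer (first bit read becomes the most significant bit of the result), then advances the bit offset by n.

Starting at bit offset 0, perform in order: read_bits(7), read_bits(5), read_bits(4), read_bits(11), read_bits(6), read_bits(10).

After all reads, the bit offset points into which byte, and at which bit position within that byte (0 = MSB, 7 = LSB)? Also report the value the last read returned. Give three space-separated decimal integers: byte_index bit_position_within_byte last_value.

Answer: 5 3 163

Derivation:
Read 1: bits[0:7] width=7 -> value=96 (bin 1100000); offset now 7 = byte 0 bit 7; 41 bits remain
Read 2: bits[7:12] width=5 -> value=9 (bin 01001); offset now 12 = byte 1 bit 4; 36 bits remain
Read 3: bits[12:16] width=4 -> value=10 (bin 1010); offset now 16 = byte 2 bit 0; 32 bits remain
Read 4: bits[16:27] width=11 -> value=1082 (bin 10000111010); offset now 27 = byte 3 bit 3; 21 bits remain
Read 5: bits[27:33] width=6 -> value=18 (bin 010010); offset now 33 = byte 4 bit 1; 15 bits remain
Read 6: bits[33:43] width=10 -> value=163 (bin 0010100011); offset now 43 = byte 5 bit 3; 5 bits remain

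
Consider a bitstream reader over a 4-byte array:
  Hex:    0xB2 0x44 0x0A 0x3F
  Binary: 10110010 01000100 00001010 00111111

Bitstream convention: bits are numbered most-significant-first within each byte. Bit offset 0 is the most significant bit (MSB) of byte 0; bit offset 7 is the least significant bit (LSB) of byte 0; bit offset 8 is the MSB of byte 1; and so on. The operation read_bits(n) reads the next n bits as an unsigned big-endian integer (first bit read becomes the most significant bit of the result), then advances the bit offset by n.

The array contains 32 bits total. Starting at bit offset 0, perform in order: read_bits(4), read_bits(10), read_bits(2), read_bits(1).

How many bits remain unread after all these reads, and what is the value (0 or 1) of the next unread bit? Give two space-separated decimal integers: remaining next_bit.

Answer: 15 0

Derivation:
Read 1: bits[0:4] width=4 -> value=11 (bin 1011); offset now 4 = byte 0 bit 4; 28 bits remain
Read 2: bits[4:14] width=10 -> value=145 (bin 0010010001); offset now 14 = byte 1 bit 6; 18 bits remain
Read 3: bits[14:16] width=2 -> value=0 (bin 00); offset now 16 = byte 2 bit 0; 16 bits remain
Read 4: bits[16:17] width=1 -> value=0 (bin 0); offset now 17 = byte 2 bit 1; 15 bits remain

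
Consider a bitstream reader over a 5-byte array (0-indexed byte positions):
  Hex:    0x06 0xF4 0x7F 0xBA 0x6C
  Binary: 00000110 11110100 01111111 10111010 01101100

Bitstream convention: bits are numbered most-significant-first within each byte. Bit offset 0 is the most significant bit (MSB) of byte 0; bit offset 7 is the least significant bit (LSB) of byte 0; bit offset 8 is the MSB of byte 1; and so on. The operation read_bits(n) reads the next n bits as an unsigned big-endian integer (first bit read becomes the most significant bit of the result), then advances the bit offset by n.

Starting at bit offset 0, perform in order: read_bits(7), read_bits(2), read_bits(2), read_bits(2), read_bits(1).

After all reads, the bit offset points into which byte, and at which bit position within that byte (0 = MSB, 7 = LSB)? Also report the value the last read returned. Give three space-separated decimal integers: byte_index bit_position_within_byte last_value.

Read 1: bits[0:7] width=7 -> value=3 (bin 0000011); offset now 7 = byte 0 bit 7; 33 bits remain
Read 2: bits[7:9] width=2 -> value=1 (bin 01); offset now 9 = byte 1 bit 1; 31 bits remain
Read 3: bits[9:11] width=2 -> value=3 (bin 11); offset now 11 = byte 1 bit 3; 29 bits remain
Read 4: bits[11:13] width=2 -> value=2 (bin 10); offset now 13 = byte 1 bit 5; 27 bits remain
Read 5: bits[13:14] width=1 -> value=1 (bin 1); offset now 14 = byte 1 bit 6; 26 bits remain

Answer: 1 6 1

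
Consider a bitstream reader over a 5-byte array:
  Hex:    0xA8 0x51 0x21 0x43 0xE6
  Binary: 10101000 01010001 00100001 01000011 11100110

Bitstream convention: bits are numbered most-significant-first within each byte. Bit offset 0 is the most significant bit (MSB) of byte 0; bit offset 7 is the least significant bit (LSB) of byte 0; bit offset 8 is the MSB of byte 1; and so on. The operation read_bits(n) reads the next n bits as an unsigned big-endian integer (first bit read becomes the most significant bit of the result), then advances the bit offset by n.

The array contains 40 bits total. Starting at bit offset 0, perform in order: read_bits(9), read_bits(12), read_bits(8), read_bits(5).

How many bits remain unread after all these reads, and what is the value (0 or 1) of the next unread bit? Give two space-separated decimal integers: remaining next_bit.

Answer: 6 1

Derivation:
Read 1: bits[0:9] width=9 -> value=336 (bin 101010000); offset now 9 = byte 1 bit 1; 31 bits remain
Read 2: bits[9:21] width=12 -> value=2596 (bin 101000100100); offset now 21 = byte 2 bit 5; 19 bits remain
Read 3: bits[21:29] width=8 -> value=40 (bin 00101000); offset now 29 = byte 3 bit 5; 11 bits remain
Read 4: bits[29:34] width=5 -> value=15 (bin 01111); offset now 34 = byte 4 bit 2; 6 bits remain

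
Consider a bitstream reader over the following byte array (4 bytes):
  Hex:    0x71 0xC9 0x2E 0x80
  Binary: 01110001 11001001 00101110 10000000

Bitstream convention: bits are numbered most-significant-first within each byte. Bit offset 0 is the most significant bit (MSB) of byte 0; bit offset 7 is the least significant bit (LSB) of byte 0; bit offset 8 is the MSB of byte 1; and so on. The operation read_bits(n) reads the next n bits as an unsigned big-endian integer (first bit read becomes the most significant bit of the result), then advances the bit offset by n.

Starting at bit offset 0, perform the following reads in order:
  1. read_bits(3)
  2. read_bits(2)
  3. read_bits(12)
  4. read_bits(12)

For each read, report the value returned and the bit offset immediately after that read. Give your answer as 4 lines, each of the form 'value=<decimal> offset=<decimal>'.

Answer: value=3 offset=3
value=2 offset=5
value=914 offset=17
value=1488 offset=29

Derivation:
Read 1: bits[0:3] width=3 -> value=3 (bin 011); offset now 3 = byte 0 bit 3; 29 bits remain
Read 2: bits[3:5] width=2 -> value=2 (bin 10); offset now 5 = byte 0 bit 5; 27 bits remain
Read 3: bits[5:17] width=12 -> value=914 (bin 001110010010); offset now 17 = byte 2 bit 1; 15 bits remain
Read 4: bits[17:29] width=12 -> value=1488 (bin 010111010000); offset now 29 = byte 3 bit 5; 3 bits remain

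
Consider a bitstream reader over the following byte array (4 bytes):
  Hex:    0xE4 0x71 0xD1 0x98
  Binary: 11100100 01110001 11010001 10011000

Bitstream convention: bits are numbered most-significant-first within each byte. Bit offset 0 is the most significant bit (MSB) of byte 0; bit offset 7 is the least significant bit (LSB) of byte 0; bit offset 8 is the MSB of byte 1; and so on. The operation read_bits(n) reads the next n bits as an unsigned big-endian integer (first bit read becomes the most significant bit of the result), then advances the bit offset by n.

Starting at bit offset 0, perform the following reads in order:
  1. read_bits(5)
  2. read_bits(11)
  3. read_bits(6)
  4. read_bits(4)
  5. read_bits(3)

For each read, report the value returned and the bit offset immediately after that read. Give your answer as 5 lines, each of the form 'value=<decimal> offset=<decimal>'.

Read 1: bits[0:5] width=5 -> value=28 (bin 11100); offset now 5 = byte 0 bit 5; 27 bits remain
Read 2: bits[5:16] width=11 -> value=1137 (bin 10001110001); offset now 16 = byte 2 bit 0; 16 bits remain
Read 3: bits[16:22] width=6 -> value=52 (bin 110100); offset now 22 = byte 2 bit 6; 10 bits remain
Read 4: bits[22:26] width=4 -> value=6 (bin 0110); offset now 26 = byte 3 bit 2; 6 bits remain
Read 5: bits[26:29] width=3 -> value=3 (bin 011); offset now 29 = byte 3 bit 5; 3 bits remain

Answer: value=28 offset=5
value=1137 offset=16
value=52 offset=22
value=6 offset=26
value=3 offset=29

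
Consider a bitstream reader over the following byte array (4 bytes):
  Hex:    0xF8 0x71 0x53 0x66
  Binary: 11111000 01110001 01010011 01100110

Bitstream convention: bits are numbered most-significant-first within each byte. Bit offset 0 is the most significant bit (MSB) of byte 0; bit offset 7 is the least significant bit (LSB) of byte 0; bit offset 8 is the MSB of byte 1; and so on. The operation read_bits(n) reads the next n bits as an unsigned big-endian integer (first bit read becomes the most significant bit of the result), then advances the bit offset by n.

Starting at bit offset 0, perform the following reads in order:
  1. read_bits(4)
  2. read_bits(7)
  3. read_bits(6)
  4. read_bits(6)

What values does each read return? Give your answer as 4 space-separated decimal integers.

Read 1: bits[0:4] width=4 -> value=15 (bin 1111); offset now 4 = byte 0 bit 4; 28 bits remain
Read 2: bits[4:11] width=7 -> value=67 (bin 1000011); offset now 11 = byte 1 bit 3; 21 bits remain
Read 3: bits[11:17] width=6 -> value=34 (bin 100010); offset now 17 = byte 2 bit 1; 15 bits remain
Read 4: bits[17:23] width=6 -> value=41 (bin 101001); offset now 23 = byte 2 bit 7; 9 bits remain

Answer: 15 67 34 41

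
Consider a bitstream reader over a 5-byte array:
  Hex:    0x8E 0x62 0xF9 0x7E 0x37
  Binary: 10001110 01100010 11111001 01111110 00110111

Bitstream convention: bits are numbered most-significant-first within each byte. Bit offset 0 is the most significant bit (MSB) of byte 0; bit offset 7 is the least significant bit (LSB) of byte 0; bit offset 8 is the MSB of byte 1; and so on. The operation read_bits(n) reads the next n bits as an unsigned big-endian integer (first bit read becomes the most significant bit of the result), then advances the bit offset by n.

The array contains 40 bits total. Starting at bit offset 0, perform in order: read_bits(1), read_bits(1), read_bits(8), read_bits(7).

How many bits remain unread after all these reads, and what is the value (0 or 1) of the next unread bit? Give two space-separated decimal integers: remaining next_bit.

Answer: 23 1

Derivation:
Read 1: bits[0:1] width=1 -> value=1 (bin 1); offset now 1 = byte 0 bit 1; 39 bits remain
Read 2: bits[1:2] width=1 -> value=0 (bin 0); offset now 2 = byte 0 bit 2; 38 bits remain
Read 3: bits[2:10] width=8 -> value=57 (bin 00111001); offset now 10 = byte 1 bit 2; 30 bits remain
Read 4: bits[10:17] width=7 -> value=69 (bin 1000101); offset now 17 = byte 2 bit 1; 23 bits remain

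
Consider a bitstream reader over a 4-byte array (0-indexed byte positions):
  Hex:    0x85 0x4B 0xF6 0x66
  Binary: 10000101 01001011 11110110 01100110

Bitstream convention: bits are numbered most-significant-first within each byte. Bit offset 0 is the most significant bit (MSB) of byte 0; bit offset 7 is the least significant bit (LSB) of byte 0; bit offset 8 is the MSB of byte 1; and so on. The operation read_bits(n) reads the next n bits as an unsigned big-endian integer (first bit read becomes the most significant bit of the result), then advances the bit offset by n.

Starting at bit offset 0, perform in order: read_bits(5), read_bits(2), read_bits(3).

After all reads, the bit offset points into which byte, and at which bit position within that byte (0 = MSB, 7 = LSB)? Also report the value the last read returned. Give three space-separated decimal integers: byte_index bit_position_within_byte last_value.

Read 1: bits[0:5] width=5 -> value=16 (bin 10000); offset now 5 = byte 0 bit 5; 27 bits remain
Read 2: bits[5:7] width=2 -> value=2 (bin 10); offset now 7 = byte 0 bit 7; 25 bits remain
Read 3: bits[7:10] width=3 -> value=5 (bin 101); offset now 10 = byte 1 bit 2; 22 bits remain

Answer: 1 2 5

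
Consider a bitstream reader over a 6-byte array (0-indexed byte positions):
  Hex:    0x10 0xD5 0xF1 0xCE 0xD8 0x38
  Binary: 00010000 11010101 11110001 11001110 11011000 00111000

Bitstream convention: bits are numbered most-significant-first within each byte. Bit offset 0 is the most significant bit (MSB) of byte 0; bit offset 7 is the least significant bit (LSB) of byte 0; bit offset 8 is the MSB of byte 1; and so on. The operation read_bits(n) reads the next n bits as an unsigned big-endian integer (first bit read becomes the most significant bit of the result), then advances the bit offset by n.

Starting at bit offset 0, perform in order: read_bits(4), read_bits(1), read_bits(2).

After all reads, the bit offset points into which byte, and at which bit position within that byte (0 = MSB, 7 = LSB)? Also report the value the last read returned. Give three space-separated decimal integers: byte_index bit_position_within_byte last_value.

Answer: 0 7 0

Derivation:
Read 1: bits[0:4] width=4 -> value=1 (bin 0001); offset now 4 = byte 0 bit 4; 44 bits remain
Read 2: bits[4:5] width=1 -> value=0 (bin 0); offset now 5 = byte 0 bit 5; 43 bits remain
Read 3: bits[5:7] width=2 -> value=0 (bin 00); offset now 7 = byte 0 bit 7; 41 bits remain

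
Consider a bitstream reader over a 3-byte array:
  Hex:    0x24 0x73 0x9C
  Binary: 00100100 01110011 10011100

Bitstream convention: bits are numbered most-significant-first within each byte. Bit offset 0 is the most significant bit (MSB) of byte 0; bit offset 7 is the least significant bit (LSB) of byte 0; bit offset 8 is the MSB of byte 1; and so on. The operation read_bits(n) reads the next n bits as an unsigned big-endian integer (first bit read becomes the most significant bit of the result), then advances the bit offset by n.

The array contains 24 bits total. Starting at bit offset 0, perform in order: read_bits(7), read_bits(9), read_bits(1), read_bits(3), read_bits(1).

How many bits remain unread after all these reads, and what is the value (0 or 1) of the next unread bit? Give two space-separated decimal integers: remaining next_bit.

Read 1: bits[0:7] width=7 -> value=18 (bin 0010010); offset now 7 = byte 0 bit 7; 17 bits remain
Read 2: bits[7:16] width=9 -> value=115 (bin 001110011); offset now 16 = byte 2 bit 0; 8 bits remain
Read 3: bits[16:17] width=1 -> value=1 (bin 1); offset now 17 = byte 2 bit 1; 7 bits remain
Read 4: bits[17:20] width=3 -> value=1 (bin 001); offset now 20 = byte 2 bit 4; 4 bits remain
Read 5: bits[20:21] width=1 -> value=1 (bin 1); offset now 21 = byte 2 bit 5; 3 bits remain

Answer: 3 1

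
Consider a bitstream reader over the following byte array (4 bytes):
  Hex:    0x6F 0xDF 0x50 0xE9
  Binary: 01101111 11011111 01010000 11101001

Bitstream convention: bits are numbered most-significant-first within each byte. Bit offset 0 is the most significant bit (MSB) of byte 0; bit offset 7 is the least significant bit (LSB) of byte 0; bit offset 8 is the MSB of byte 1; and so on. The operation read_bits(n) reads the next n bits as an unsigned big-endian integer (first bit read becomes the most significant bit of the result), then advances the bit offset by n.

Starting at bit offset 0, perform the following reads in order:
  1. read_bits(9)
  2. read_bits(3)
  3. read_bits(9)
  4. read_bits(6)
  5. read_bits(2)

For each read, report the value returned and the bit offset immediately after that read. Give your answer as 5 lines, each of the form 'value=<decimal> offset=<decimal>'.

Answer: value=223 offset=9
value=5 offset=12
value=490 offset=21
value=7 offset=27
value=1 offset=29

Derivation:
Read 1: bits[0:9] width=9 -> value=223 (bin 011011111); offset now 9 = byte 1 bit 1; 23 bits remain
Read 2: bits[9:12] width=3 -> value=5 (bin 101); offset now 12 = byte 1 bit 4; 20 bits remain
Read 3: bits[12:21] width=9 -> value=490 (bin 111101010); offset now 21 = byte 2 bit 5; 11 bits remain
Read 4: bits[21:27] width=6 -> value=7 (bin 000111); offset now 27 = byte 3 bit 3; 5 bits remain
Read 5: bits[27:29] width=2 -> value=1 (bin 01); offset now 29 = byte 3 bit 5; 3 bits remain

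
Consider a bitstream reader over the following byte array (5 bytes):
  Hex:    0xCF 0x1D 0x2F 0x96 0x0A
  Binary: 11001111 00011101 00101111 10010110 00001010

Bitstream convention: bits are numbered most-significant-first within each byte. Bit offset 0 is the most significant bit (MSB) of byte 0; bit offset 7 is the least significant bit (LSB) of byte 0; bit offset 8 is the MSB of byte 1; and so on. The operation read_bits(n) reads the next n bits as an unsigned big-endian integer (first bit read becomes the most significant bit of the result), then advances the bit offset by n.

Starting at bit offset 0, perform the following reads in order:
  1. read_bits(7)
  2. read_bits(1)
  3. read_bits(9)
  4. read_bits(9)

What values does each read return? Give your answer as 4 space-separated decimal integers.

Answer: 103 1 58 190

Derivation:
Read 1: bits[0:7] width=7 -> value=103 (bin 1100111); offset now 7 = byte 0 bit 7; 33 bits remain
Read 2: bits[7:8] width=1 -> value=1 (bin 1); offset now 8 = byte 1 bit 0; 32 bits remain
Read 3: bits[8:17] width=9 -> value=58 (bin 000111010); offset now 17 = byte 2 bit 1; 23 bits remain
Read 4: bits[17:26] width=9 -> value=190 (bin 010111110); offset now 26 = byte 3 bit 2; 14 bits remain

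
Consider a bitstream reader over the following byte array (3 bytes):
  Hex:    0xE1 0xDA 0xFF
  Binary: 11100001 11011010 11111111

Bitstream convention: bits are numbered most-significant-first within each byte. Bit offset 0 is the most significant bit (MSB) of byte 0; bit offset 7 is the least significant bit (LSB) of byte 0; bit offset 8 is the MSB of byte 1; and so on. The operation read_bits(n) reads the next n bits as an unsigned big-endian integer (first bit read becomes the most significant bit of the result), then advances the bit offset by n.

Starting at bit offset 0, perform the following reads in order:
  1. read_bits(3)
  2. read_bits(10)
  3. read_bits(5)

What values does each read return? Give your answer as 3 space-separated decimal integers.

Read 1: bits[0:3] width=3 -> value=7 (bin 111); offset now 3 = byte 0 bit 3; 21 bits remain
Read 2: bits[3:13] width=10 -> value=59 (bin 0000111011); offset now 13 = byte 1 bit 5; 11 bits remain
Read 3: bits[13:18] width=5 -> value=11 (bin 01011); offset now 18 = byte 2 bit 2; 6 bits remain

Answer: 7 59 11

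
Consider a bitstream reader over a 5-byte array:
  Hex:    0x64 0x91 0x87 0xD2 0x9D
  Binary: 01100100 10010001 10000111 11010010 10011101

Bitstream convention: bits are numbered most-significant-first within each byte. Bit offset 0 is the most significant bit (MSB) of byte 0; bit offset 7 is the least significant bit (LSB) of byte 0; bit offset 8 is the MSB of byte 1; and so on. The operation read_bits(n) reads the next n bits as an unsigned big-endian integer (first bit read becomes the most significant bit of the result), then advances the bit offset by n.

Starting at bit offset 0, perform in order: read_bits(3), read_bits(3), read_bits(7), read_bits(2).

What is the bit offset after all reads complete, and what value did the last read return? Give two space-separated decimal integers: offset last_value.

Read 1: bits[0:3] width=3 -> value=3 (bin 011); offset now 3 = byte 0 bit 3; 37 bits remain
Read 2: bits[3:6] width=3 -> value=1 (bin 001); offset now 6 = byte 0 bit 6; 34 bits remain
Read 3: bits[6:13] width=7 -> value=18 (bin 0010010); offset now 13 = byte 1 bit 5; 27 bits remain
Read 4: bits[13:15] width=2 -> value=0 (bin 00); offset now 15 = byte 1 bit 7; 25 bits remain

Answer: 15 0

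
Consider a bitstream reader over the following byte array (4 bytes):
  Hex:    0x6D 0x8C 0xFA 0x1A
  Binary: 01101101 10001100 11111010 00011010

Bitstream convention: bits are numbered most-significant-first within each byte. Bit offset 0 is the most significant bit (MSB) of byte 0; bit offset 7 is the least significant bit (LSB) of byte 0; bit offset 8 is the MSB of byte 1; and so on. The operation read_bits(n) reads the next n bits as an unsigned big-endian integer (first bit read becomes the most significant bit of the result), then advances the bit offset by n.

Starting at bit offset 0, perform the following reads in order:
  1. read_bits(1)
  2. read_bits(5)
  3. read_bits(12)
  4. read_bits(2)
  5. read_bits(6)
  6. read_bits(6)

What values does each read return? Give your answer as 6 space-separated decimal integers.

Read 1: bits[0:1] width=1 -> value=0 (bin 0); offset now 1 = byte 0 bit 1; 31 bits remain
Read 2: bits[1:6] width=5 -> value=27 (bin 11011); offset now 6 = byte 0 bit 6; 26 bits remain
Read 3: bits[6:18] width=12 -> value=1587 (bin 011000110011); offset now 18 = byte 2 bit 2; 14 bits remain
Read 4: bits[18:20] width=2 -> value=3 (bin 11); offset now 20 = byte 2 bit 4; 12 bits remain
Read 5: bits[20:26] width=6 -> value=40 (bin 101000); offset now 26 = byte 3 bit 2; 6 bits remain
Read 6: bits[26:32] width=6 -> value=26 (bin 011010); offset now 32 = byte 4 bit 0; 0 bits remain

Answer: 0 27 1587 3 40 26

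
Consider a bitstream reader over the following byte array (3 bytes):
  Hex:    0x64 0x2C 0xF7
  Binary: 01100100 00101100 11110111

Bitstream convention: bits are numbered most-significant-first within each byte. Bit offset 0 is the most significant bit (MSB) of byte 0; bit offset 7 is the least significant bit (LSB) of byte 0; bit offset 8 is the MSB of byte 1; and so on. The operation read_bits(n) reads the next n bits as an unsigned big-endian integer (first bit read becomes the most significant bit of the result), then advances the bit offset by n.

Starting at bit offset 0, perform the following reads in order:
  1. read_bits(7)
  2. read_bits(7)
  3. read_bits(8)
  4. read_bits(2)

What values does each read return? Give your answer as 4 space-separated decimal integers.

Read 1: bits[0:7] width=7 -> value=50 (bin 0110010); offset now 7 = byte 0 bit 7; 17 bits remain
Read 2: bits[7:14] width=7 -> value=11 (bin 0001011); offset now 14 = byte 1 bit 6; 10 bits remain
Read 3: bits[14:22] width=8 -> value=61 (bin 00111101); offset now 22 = byte 2 bit 6; 2 bits remain
Read 4: bits[22:24] width=2 -> value=3 (bin 11); offset now 24 = byte 3 bit 0; 0 bits remain

Answer: 50 11 61 3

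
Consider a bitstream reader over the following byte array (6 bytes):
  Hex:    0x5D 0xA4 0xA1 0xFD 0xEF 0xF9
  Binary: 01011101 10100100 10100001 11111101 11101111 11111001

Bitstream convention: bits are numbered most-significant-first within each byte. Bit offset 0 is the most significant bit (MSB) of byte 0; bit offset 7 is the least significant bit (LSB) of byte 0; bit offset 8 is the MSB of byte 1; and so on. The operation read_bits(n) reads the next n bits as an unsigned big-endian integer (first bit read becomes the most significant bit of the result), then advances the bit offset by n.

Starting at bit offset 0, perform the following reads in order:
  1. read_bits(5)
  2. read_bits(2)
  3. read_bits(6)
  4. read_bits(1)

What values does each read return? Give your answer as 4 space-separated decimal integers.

Answer: 11 2 52 1

Derivation:
Read 1: bits[0:5] width=5 -> value=11 (bin 01011); offset now 5 = byte 0 bit 5; 43 bits remain
Read 2: bits[5:7] width=2 -> value=2 (bin 10); offset now 7 = byte 0 bit 7; 41 bits remain
Read 3: bits[7:13] width=6 -> value=52 (bin 110100); offset now 13 = byte 1 bit 5; 35 bits remain
Read 4: bits[13:14] width=1 -> value=1 (bin 1); offset now 14 = byte 1 bit 6; 34 bits remain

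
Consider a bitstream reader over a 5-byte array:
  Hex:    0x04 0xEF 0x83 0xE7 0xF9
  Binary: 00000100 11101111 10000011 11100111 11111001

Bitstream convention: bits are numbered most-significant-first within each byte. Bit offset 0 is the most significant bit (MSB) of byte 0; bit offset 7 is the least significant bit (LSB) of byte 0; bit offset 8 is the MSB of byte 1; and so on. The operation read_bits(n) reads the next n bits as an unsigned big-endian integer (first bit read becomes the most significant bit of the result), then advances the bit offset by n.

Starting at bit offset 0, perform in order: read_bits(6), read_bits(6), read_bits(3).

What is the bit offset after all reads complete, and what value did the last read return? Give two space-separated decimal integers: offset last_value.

Read 1: bits[0:6] width=6 -> value=1 (bin 000001); offset now 6 = byte 0 bit 6; 34 bits remain
Read 2: bits[6:12] width=6 -> value=14 (bin 001110); offset now 12 = byte 1 bit 4; 28 bits remain
Read 3: bits[12:15] width=3 -> value=7 (bin 111); offset now 15 = byte 1 bit 7; 25 bits remain

Answer: 15 7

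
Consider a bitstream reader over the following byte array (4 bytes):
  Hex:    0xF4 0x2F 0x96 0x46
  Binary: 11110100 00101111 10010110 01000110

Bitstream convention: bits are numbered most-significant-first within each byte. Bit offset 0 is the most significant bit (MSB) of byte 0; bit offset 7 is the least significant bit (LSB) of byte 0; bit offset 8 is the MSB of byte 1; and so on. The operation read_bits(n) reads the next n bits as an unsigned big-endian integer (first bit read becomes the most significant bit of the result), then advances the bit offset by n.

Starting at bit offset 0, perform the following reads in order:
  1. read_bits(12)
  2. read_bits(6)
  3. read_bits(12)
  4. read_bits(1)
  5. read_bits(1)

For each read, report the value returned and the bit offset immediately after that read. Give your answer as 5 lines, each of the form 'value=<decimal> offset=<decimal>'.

Read 1: bits[0:12] width=12 -> value=3906 (bin 111101000010); offset now 12 = byte 1 bit 4; 20 bits remain
Read 2: bits[12:18] width=6 -> value=62 (bin 111110); offset now 18 = byte 2 bit 2; 14 bits remain
Read 3: bits[18:30] width=12 -> value=1425 (bin 010110010001); offset now 30 = byte 3 bit 6; 2 bits remain
Read 4: bits[30:31] width=1 -> value=1 (bin 1); offset now 31 = byte 3 bit 7; 1 bits remain
Read 5: bits[31:32] width=1 -> value=0 (bin 0); offset now 32 = byte 4 bit 0; 0 bits remain

Answer: value=3906 offset=12
value=62 offset=18
value=1425 offset=30
value=1 offset=31
value=0 offset=32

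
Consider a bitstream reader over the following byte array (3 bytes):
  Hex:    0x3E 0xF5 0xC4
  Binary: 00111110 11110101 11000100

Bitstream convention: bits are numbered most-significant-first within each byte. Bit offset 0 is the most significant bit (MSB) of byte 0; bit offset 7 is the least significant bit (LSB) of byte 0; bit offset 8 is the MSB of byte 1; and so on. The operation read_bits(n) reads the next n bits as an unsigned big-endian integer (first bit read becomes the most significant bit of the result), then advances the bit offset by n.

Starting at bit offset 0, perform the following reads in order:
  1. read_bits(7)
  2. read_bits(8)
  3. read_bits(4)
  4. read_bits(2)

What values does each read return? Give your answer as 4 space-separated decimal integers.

Answer: 31 122 14 0

Derivation:
Read 1: bits[0:7] width=7 -> value=31 (bin 0011111); offset now 7 = byte 0 bit 7; 17 bits remain
Read 2: bits[7:15] width=8 -> value=122 (bin 01111010); offset now 15 = byte 1 bit 7; 9 bits remain
Read 3: bits[15:19] width=4 -> value=14 (bin 1110); offset now 19 = byte 2 bit 3; 5 bits remain
Read 4: bits[19:21] width=2 -> value=0 (bin 00); offset now 21 = byte 2 bit 5; 3 bits remain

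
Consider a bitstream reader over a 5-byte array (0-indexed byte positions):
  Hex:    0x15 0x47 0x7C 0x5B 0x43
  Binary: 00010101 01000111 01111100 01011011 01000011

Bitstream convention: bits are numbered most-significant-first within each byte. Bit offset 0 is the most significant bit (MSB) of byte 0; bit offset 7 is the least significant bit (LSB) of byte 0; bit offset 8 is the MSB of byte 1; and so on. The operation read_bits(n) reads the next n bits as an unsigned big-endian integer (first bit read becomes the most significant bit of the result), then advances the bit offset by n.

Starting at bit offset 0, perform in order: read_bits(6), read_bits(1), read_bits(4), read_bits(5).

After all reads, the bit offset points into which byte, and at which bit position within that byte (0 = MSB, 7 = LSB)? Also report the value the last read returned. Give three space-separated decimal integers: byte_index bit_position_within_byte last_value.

Read 1: bits[0:6] width=6 -> value=5 (bin 000101); offset now 6 = byte 0 bit 6; 34 bits remain
Read 2: bits[6:7] width=1 -> value=0 (bin 0); offset now 7 = byte 0 bit 7; 33 bits remain
Read 3: bits[7:11] width=4 -> value=10 (bin 1010); offset now 11 = byte 1 bit 3; 29 bits remain
Read 4: bits[11:16] width=5 -> value=7 (bin 00111); offset now 16 = byte 2 bit 0; 24 bits remain

Answer: 2 0 7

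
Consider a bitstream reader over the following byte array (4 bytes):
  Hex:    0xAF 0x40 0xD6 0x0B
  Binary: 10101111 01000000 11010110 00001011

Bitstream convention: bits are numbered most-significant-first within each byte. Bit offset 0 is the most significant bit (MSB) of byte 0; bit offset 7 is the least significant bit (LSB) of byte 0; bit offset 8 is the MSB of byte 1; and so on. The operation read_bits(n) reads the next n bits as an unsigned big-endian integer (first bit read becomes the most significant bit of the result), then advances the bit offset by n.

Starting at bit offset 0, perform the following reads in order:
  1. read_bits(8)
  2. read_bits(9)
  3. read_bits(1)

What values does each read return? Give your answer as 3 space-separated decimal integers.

Read 1: bits[0:8] width=8 -> value=175 (bin 10101111); offset now 8 = byte 1 bit 0; 24 bits remain
Read 2: bits[8:17] width=9 -> value=129 (bin 010000001); offset now 17 = byte 2 bit 1; 15 bits remain
Read 3: bits[17:18] width=1 -> value=1 (bin 1); offset now 18 = byte 2 bit 2; 14 bits remain

Answer: 175 129 1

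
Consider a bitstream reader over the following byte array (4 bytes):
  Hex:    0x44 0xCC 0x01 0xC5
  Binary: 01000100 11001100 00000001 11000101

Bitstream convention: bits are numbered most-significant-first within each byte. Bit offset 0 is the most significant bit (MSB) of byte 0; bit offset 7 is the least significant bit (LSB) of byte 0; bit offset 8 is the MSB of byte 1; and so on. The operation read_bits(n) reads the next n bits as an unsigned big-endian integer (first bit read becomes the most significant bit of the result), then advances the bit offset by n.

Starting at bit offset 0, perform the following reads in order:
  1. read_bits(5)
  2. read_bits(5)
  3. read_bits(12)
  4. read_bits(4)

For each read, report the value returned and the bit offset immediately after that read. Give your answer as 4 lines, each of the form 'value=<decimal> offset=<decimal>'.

Answer: value=8 offset=5
value=19 offset=10
value=768 offset=22
value=7 offset=26

Derivation:
Read 1: bits[0:5] width=5 -> value=8 (bin 01000); offset now 5 = byte 0 bit 5; 27 bits remain
Read 2: bits[5:10] width=5 -> value=19 (bin 10011); offset now 10 = byte 1 bit 2; 22 bits remain
Read 3: bits[10:22] width=12 -> value=768 (bin 001100000000); offset now 22 = byte 2 bit 6; 10 bits remain
Read 4: bits[22:26] width=4 -> value=7 (bin 0111); offset now 26 = byte 3 bit 2; 6 bits remain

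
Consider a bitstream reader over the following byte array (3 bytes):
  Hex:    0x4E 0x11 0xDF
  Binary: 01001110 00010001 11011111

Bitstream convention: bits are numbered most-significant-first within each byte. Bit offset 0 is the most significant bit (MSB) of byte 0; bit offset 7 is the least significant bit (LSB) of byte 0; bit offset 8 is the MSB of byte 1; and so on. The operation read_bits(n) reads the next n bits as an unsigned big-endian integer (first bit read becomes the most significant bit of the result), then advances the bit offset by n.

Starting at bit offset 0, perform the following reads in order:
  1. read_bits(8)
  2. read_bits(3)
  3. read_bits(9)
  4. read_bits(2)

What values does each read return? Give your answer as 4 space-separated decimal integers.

Answer: 78 0 285 3

Derivation:
Read 1: bits[0:8] width=8 -> value=78 (bin 01001110); offset now 8 = byte 1 bit 0; 16 bits remain
Read 2: bits[8:11] width=3 -> value=0 (bin 000); offset now 11 = byte 1 bit 3; 13 bits remain
Read 3: bits[11:20] width=9 -> value=285 (bin 100011101); offset now 20 = byte 2 bit 4; 4 bits remain
Read 4: bits[20:22] width=2 -> value=3 (bin 11); offset now 22 = byte 2 bit 6; 2 bits remain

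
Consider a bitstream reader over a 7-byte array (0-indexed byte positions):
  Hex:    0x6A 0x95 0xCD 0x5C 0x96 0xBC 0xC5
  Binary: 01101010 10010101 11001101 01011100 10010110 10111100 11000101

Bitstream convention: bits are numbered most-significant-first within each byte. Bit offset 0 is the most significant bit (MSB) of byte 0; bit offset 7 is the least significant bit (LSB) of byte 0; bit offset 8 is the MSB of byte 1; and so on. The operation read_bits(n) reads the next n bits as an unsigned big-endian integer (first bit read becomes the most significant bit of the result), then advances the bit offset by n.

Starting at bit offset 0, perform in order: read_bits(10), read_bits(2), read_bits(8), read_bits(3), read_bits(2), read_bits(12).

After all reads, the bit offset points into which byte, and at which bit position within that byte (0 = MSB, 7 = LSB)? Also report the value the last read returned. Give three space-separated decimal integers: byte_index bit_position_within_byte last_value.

Read 1: bits[0:10] width=10 -> value=426 (bin 0110101010); offset now 10 = byte 1 bit 2; 46 bits remain
Read 2: bits[10:12] width=2 -> value=1 (bin 01); offset now 12 = byte 1 bit 4; 44 bits remain
Read 3: bits[12:20] width=8 -> value=92 (bin 01011100); offset now 20 = byte 2 bit 4; 36 bits remain
Read 4: bits[20:23] width=3 -> value=6 (bin 110); offset now 23 = byte 2 bit 7; 33 bits remain
Read 5: bits[23:25] width=2 -> value=2 (bin 10); offset now 25 = byte 3 bit 1; 31 bits remain
Read 6: bits[25:37] width=12 -> value=2962 (bin 101110010010); offset now 37 = byte 4 bit 5; 19 bits remain

Answer: 4 5 2962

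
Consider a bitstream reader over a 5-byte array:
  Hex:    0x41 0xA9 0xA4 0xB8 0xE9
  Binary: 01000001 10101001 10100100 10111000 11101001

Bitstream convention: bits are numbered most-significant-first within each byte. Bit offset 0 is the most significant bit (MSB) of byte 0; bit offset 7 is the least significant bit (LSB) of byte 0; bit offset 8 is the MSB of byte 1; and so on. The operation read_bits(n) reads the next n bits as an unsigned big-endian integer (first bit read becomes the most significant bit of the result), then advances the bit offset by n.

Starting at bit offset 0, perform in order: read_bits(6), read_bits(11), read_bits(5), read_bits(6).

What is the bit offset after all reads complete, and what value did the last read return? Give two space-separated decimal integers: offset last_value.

Answer: 28 11

Derivation:
Read 1: bits[0:6] width=6 -> value=16 (bin 010000); offset now 6 = byte 0 bit 6; 34 bits remain
Read 2: bits[6:17] width=11 -> value=851 (bin 01101010011); offset now 17 = byte 2 bit 1; 23 bits remain
Read 3: bits[17:22] width=5 -> value=9 (bin 01001); offset now 22 = byte 2 bit 6; 18 bits remain
Read 4: bits[22:28] width=6 -> value=11 (bin 001011); offset now 28 = byte 3 bit 4; 12 bits remain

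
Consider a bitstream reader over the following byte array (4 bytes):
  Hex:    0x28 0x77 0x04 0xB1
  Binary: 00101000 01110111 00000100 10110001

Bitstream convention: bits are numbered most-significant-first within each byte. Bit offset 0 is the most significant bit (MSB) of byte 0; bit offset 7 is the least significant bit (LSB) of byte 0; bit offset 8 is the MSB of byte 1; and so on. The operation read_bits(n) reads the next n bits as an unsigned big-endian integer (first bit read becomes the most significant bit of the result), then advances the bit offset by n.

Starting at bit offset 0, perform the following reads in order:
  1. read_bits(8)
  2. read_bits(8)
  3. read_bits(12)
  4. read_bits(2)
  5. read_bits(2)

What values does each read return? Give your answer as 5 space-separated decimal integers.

Answer: 40 119 75 0 1

Derivation:
Read 1: bits[0:8] width=8 -> value=40 (bin 00101000); offset now 8 = byte 1 bit 0; 24 bits remain
Read 2: bits[8:16] width=8 -> value=119 (bin 01110111); offset now 16 = byte 2 bit 0; 16 bits remain
Read 3: bits[16:28] width=12 -> value=75 (bin 000001001011); offset now 28 = byte 3 bit 4; 4 bits remain
Read 4: bits[28:30] width=2 -> value=0 (bin 00); offset now 30 = byte 3 bit 6; 2 bits remain
Read 5: bits[30:32] width=2 -> value=1 (bin 01); offset now 32 = byte 4 bit 0; 0 bits remain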